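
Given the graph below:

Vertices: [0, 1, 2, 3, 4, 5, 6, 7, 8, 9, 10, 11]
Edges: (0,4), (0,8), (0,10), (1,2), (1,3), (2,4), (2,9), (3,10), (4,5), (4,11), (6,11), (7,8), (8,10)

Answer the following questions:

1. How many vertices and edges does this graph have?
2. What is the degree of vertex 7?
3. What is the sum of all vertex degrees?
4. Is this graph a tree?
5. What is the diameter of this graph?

Count: 12 vertices, 13 edges.
Vertex 7 has neighbors [8], degree = 1.
Handshaking lemma: 2 * 13 = 26.
A tree on 12 vertices has 11 edges. This graph has 13 edges (2 extra). Not a tree.
Diameter (longest shortest path) = 5.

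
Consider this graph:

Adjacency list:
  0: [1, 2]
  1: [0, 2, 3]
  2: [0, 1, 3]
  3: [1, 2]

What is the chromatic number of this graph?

The graph has a maximum clique of size 3 (lower bound on chromatic number).
A valid 3-coloring: {0: 2, 1: 0, 2: 1, 3: 2}.
Chromatic number = 3.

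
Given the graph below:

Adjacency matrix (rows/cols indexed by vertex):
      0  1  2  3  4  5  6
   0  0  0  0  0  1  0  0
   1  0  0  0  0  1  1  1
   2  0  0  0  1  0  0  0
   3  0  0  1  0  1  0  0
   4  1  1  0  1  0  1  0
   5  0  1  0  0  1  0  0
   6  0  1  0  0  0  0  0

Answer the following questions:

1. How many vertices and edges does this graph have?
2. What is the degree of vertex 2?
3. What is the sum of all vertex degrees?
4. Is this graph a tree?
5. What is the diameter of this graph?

Count: 7 vertices, 7 edges.
Vertex 2 has neighbors [3], degree = 1.
Handshaking lemma: 2 * 7 = 14.
A tree on 7 vertices has 6 edges. This graph has 7 edges (1 extra). Not a tree.
Diameter (longest shortest path) = 4.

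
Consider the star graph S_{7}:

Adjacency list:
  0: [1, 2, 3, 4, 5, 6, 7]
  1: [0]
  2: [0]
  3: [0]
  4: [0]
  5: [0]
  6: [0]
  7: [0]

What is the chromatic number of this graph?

S_{7} has one hub adjacent to 7 leaves; leaves are pairwise non-adjacent.
Color the hub 0 and every leaf 1.
Chromatic number = 2.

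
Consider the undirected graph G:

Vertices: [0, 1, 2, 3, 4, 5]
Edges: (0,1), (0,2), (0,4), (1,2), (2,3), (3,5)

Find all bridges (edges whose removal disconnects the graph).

A bridge is an edge whose removal increases the number of connected components.
Bridges found: (0,4), (2,3), (3,5)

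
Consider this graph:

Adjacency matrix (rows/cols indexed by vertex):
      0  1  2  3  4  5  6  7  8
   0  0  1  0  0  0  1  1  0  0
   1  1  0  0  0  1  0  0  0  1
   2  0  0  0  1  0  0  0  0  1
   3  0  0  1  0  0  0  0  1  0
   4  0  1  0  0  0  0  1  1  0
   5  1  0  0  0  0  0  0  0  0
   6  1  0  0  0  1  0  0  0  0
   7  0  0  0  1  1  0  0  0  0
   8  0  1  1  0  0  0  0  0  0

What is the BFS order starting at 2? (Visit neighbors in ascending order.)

BFS from vertex 2 (neighbors processed in ascending order):
Visit order: 2, 3, 8, 7, 1, 4, 0, 6, 5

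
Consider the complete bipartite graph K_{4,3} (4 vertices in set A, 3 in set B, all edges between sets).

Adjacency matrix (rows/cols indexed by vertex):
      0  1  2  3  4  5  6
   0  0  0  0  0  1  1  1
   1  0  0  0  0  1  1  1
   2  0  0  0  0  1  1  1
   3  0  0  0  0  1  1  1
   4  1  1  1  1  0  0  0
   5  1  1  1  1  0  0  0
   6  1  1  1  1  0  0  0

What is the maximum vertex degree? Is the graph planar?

Set-A vertices have degree 3; set-B vertices have degree 4. Maximum degree = max(4,3) = 4.
K_{4,3} contains K_{3,3} as a subgraph (since both sides have >= 3 vertices); by Kuratowski's theorem it is not planar.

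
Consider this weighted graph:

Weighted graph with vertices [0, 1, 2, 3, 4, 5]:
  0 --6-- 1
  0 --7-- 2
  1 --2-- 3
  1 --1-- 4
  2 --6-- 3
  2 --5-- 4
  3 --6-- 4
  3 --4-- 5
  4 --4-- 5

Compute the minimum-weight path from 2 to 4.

Using Dijkstra's algorithm from vertex 2:
Shortest path: 2 -> 4
Total weight: 5 = 5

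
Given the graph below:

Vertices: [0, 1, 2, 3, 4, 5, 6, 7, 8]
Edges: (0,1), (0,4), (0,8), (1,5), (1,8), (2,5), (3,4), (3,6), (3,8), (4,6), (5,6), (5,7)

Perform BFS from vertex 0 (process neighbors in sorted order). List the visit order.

BFS from vertex 0 (neighbors processed in ascending order):
Visit order: 0, 1, 4, 8, 5, 3, 6, 2, 7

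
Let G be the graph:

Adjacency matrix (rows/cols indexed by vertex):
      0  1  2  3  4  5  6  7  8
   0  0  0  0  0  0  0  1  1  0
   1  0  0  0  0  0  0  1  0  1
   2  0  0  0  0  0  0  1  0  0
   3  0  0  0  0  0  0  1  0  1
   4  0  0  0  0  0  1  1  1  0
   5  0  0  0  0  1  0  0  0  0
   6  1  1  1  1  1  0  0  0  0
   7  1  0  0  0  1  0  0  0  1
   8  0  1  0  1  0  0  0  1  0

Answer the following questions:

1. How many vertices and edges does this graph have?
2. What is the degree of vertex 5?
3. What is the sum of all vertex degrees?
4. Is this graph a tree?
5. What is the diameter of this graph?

Count: 9 vertices, 11 edges.
Vertex 5 has neighbors [4], degree = 1.
Handshaking lemma: 2 * 11 = 22.
A tree on 9 vertices has 8 edges. This graph has 11 edges (3 extra). Not a tree.
Diameter (longest shortest path) = 3.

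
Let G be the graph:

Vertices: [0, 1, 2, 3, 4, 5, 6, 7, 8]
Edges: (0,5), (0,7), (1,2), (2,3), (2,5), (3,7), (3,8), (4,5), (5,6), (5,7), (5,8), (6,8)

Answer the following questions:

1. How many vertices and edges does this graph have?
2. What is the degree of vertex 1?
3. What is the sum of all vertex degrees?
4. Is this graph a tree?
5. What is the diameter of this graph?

Count: 9 vertices, 12 edges.
Vertex 1 has neighbors [2], degree = 1.
Handshaking lemma: 2 * 12 = 24.
A tree on 9 vertices has 8 edges. This graph has 12 edges (4 extra). Not a tree.
Diameter (longest shortest path) = 3.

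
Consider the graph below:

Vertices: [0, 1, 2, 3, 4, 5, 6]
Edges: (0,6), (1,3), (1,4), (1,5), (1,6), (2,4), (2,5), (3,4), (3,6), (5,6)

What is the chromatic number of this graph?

The graph has a maximum clique of size 3 (lower bound on chromatic number).
A valid 3-coloring: {0: 0, 1: 0, 2: 0, 3: 2, 4: 1, 5: 2, 6: 1}.
Chromatic number = 3.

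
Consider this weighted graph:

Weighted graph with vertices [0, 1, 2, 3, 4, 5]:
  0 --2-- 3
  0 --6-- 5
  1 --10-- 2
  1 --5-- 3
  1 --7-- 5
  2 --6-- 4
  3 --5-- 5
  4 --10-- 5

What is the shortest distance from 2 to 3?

Using Dijkstra's algorithm from vertex 2:
Shortest path: 2 -> 1 -> 3
Total weight: 10 + 5 = 15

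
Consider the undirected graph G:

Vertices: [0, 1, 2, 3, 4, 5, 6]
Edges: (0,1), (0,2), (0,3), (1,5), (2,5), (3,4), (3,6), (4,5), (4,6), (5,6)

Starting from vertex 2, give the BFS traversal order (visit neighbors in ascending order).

BFS from vertex 2 (neighbors processed in ascending order):
Visit order: 2, 0, 5, 1, 3, 4, 6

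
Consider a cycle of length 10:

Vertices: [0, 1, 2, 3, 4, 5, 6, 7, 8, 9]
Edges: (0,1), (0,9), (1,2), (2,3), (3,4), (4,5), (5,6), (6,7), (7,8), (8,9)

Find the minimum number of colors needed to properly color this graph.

This is an even cycle (C_10). Even cycles are bipartite.
Chromatic number = 2.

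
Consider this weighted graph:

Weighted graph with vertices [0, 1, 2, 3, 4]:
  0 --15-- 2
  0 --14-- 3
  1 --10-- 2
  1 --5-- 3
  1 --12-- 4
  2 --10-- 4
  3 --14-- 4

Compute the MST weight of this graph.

Applying Kruskal's algorithm (sort edges by weight, add if no cycle):
  Add (1,3) w=5
  Add (1,2) w=10
  Add (2,4) w=10
  Skip (1,4) w=12 (creates cycle)
  Add (0,3) w=14
  Skip (3,4) w=14 (creates cycle)
  Skip (0,2) w=15 (creates cycle)
MST weight = 39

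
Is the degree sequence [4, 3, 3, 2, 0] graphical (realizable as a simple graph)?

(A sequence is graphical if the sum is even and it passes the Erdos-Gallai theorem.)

Sum of degrees = 12. Sum is even but fails Erdos-Gallai. The sequence is NOT graphical.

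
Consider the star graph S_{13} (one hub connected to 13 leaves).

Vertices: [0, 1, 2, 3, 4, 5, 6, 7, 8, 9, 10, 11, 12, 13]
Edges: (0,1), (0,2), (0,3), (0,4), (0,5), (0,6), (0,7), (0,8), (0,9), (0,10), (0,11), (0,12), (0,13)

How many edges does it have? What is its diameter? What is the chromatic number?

Star graph S_{13}: the hub connects to all 13 leaves.
Edges = 13.
Diameter = 2 (any leaf to hub is 1, leaf to leaf through hub is 2).
Star graphs are bipartite (hub vs leaves), so chromatic number = 2.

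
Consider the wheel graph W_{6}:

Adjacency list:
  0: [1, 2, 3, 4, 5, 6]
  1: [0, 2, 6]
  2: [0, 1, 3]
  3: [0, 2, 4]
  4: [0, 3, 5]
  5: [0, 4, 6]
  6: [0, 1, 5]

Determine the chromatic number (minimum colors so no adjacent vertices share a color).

W_{6} = C_{6} plus a hub adjacent to every cycle vertex.
The outer cycle needs 2 colors (even cycle); the hub is adjacent to all of them so needs a fresh color.
Chromatic number = 2 + 1 = 3.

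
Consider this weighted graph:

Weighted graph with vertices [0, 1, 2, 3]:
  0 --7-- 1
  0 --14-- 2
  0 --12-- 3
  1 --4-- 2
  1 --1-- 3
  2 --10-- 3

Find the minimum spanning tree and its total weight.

Applying Kruskal's algorithm (sort edges by weight, add if no cycle):
  Add (1,3) w=1
  Add (1,2) w=4
  Add (0,1) w=7
  Skip (2,3) w=10 (creates cycle)
  Skip (0,3) w=12 (creates cycle)
  Skip (0,2) w=14 (creates cycle)
MST weight = 12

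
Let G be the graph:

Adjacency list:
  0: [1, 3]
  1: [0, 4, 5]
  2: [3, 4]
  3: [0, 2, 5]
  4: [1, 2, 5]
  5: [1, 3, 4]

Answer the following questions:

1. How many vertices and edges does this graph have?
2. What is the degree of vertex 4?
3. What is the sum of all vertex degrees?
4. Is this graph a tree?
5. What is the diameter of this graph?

Count: 6 vertices, 8 edges.
Vertex 4 has neighbors [1, 2, 5], degree = 3.
Handshaking lemma: 2 * 8 = 16.
A tree on 6 vertices has 5 edges. This graph has 8 edges (3 extra). Not a tree.
Diameter (longest shortest path) = 2.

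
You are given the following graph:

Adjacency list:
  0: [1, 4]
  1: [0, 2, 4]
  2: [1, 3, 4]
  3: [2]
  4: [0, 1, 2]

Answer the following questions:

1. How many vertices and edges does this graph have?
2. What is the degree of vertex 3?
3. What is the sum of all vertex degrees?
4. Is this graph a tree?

Count: 5 vertices, 6 edges.
Vertex 3 has neighbors [2], degree = 1.
Handshaking lemma: 2 * 6 = 12.
A tree on 5 vertices has 4 edges. This graph has 6 edges (2 extra). Not a tree.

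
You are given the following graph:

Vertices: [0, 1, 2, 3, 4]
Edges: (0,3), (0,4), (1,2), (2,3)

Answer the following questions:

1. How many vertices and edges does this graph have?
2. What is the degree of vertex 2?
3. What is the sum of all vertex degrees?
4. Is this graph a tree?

Count: 5 vertices, 4 edges.
Vertex 2 has neighbors [1, 3], degree = 2.
Handshaking lemma: 2 * 4 = 8.
A graph is a tree iff it is connected and has exactly n-1 edges. This graph is connected (all 5 vertices in one component) and has 5-1 = 4 edges. It is a tree.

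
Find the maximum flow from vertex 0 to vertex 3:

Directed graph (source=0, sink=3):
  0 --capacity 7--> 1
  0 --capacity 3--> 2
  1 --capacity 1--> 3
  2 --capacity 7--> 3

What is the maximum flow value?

Computing max flow:
  Flow on (0->1): 1/7
  Flow on (0->2): 3/3
  Flow on (1->3): 1/1
  Flow on (2->3): 3/7
Maximum flow = 4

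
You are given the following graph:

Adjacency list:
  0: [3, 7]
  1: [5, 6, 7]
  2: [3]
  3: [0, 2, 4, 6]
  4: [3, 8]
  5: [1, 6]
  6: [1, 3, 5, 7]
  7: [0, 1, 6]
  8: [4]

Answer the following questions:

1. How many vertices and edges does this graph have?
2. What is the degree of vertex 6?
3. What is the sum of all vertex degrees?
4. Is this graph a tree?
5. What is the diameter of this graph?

Count: 9 vertices, 11 edges.
Vertex 6 has neighbors [1, 3, 5, 7], degree = 4.
Handshaking lemma: 2 * 11 = 22.
A tree on 9 vertices has 8 edges. This graph has 11 edges (3 extra). Not a tree.
Diameter (longest shortest path) = 4.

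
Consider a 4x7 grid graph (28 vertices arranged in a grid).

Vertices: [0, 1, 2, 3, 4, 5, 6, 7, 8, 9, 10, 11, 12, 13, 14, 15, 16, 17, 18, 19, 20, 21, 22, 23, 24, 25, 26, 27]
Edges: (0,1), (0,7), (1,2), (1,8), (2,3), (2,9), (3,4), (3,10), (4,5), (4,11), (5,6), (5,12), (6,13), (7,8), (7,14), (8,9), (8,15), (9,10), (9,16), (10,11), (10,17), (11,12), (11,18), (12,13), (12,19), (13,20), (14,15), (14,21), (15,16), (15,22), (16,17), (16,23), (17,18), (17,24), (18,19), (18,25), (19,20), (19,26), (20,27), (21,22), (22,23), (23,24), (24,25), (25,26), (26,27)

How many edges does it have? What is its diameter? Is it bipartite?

A 4x7 grid has 21 vertical edges and 24 horizontal edges.
Total edges = 21 + 24 = 45.
Diameter = (4-1) + (7-1) = 9 (corner to opposite corner).
Grid graphs are bipartite (checkerboard coloring).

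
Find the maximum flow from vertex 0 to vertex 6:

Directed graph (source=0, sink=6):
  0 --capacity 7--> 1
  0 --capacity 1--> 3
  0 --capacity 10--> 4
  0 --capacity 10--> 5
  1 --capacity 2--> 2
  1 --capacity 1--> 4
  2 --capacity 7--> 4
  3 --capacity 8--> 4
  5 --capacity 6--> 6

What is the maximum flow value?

Computing max flow:
  Flow on (0->5): 6/10
  Flow on (5->6): 6/6
Maximum flow = 6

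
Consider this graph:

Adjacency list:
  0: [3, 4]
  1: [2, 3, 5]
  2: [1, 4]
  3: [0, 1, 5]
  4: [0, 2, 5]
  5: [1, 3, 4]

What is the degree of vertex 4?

Vertex 4 has neighbors [0, 2, 5], so deg(4) = 3.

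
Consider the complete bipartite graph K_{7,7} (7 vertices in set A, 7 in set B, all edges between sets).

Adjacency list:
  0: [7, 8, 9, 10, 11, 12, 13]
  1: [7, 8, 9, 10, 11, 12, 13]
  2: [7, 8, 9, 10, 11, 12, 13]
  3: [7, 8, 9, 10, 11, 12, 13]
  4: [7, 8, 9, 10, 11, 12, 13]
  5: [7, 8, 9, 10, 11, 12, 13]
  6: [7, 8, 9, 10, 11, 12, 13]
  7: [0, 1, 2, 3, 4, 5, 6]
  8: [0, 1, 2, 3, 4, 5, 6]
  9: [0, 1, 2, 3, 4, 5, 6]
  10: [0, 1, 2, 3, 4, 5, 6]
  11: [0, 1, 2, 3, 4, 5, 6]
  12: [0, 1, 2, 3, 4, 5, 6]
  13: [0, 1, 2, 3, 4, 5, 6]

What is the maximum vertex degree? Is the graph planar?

Set-A vertices have degree 7; set-B vertices have degree 7. Maximum degree = max(7,7) = 7.
K_{7,7} contains K_{3,3} as a subgraph (since both sides have >= 3 vertices); by Kuratowski's theorem it is not planar.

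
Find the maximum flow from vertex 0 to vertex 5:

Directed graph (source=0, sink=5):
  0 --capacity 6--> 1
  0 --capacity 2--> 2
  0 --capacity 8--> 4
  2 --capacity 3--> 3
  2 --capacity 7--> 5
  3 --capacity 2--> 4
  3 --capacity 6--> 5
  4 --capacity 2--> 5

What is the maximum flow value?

Computing max flow:
  Flow on (0->2): 2/2
  Flow on (0->4): 2/8
  Flow on (2->5): 2/7
  Flow on (4->5): 2/2
Maximum flow = 4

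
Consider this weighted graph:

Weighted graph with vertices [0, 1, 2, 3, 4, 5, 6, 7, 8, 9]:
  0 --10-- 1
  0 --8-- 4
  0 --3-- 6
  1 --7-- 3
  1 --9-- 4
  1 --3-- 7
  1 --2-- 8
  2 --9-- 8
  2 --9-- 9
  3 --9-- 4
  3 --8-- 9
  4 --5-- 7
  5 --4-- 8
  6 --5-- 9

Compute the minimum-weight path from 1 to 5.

Using Dijkstra's algorithm from vertex 1:
Shortest path: 1 -> 8 -> 5
Total weight: 2 + 4 = 6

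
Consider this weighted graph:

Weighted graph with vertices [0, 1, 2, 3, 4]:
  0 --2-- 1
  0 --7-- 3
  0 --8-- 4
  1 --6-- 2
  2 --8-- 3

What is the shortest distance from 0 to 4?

Using Dijkstra's algorithm from vertex 0:
Shortest path: 0 -> 4
Total weight: 8 = 8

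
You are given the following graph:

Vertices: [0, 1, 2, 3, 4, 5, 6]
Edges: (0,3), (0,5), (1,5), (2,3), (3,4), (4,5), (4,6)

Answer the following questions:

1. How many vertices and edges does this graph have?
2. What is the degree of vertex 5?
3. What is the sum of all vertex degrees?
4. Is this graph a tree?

Count: 7 vertices, 7 edges.
Vertex 5 has neighbors [0, 1, 4], degree = 3.
Handshaking lemma: 2 * 7 = 14.
A tree on 7 vertices has 6 edges. This graph has 7 edges (1 extra). Not a tree.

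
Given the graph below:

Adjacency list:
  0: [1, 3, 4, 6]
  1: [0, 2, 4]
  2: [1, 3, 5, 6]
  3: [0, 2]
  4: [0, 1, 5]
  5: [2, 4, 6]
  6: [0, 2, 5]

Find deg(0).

Vertex 0 has neighbors [1, 3, 4, 6], so deg(0) = 4.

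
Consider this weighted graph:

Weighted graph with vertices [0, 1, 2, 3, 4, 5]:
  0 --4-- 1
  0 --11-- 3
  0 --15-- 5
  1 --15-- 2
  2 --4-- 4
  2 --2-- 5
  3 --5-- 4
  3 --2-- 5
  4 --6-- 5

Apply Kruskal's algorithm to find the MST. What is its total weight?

Applying Kruskal's algorithm (sort edges by weight, add if no cycle):
  Add (2,5) w=2
  Add (3,5) w=2
  Add (0,1) w=4
  Add (2,4) w=4
  Skip (3,4) w=5 (creates cycle)
  Skip (4,5) w=6 (creates cycle)
  Add (0,3) w=11
  Skip (0,5) w=15 (creates cycle)
  Skip (1,2) w=15 (creates cycle)
MST weight = 23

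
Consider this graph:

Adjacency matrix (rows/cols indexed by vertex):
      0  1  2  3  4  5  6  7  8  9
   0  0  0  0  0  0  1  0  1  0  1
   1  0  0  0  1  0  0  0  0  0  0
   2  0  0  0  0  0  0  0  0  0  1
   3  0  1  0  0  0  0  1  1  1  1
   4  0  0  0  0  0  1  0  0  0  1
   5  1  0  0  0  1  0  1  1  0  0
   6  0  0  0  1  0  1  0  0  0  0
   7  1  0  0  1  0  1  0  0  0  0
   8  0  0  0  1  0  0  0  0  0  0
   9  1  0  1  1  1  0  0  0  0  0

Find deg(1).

Vertex 1 has neighbors [3], so deg(1) = 1.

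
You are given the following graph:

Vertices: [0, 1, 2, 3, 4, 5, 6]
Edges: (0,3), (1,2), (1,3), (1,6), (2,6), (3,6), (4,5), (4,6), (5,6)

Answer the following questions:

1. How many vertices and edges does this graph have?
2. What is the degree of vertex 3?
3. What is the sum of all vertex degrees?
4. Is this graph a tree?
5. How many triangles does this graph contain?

Count: 7 vertices, 9 edges.
Vertex 3 has neighbors [0, 1, 6], degree = 3.
Handshaking lemma: 2 * 9 = 18.
A tree on 7 vertices has 6 edges. This graph has 9 edges (3 extra). Not a tree.
Number of triangles = 3.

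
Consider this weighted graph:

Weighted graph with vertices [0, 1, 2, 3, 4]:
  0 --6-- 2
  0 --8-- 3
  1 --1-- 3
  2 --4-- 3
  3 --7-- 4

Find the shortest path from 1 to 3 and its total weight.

Using Dijkstra's algorithm from vertex 1:
Shortest path: 1 -> 3
Total weight: 1 = 1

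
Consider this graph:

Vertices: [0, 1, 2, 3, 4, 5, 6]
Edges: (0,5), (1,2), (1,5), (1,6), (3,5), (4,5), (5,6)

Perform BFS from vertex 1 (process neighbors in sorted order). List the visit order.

BFS from vertex 1 (neighbors processed in ascending order):
Visit order: 1, 2, 5, 6, 0, 3, 4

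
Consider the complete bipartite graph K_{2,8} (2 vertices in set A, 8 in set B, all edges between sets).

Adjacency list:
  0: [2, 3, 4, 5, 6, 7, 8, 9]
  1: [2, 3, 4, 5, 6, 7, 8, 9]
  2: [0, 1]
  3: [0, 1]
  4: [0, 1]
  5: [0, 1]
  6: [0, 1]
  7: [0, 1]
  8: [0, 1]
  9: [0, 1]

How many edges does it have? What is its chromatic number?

K_{2,8} has 2 * 8 = 16 edges.
Bipartite graphs have chromatic number 2 (color each partition differently).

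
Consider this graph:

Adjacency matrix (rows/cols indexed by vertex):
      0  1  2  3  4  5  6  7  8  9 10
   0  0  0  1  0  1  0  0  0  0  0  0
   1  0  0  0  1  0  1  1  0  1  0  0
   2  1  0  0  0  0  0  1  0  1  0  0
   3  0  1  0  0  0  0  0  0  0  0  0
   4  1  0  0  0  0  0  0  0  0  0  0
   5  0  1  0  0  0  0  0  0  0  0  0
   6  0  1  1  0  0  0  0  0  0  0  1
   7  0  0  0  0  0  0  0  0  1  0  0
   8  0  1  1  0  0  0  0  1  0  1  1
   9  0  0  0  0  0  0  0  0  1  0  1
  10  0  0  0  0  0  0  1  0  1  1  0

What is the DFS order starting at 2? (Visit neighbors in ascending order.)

DFS from vertex 2 (neighbors processed in ascending order):
Visit order: 2, 0, 4, 6, 1, 3, 5, 8, 7, 9, 10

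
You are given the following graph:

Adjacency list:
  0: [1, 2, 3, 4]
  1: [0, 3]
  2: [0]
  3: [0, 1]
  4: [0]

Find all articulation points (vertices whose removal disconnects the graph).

An articulation point is a vertex whose removal disconnects the graph.
Articulation points: [0]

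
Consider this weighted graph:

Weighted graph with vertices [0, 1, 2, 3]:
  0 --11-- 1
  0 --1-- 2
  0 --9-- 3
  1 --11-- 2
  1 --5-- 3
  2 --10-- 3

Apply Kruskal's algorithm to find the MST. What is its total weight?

Applying Kruskal's algorithm (sort edges by weight, add if no cycle):
  Add (0,2) w=1
  Add (1,3) w=5
  Add (0,3) w=9
  Skip (2,3) w=10 (creates cycle)
  Skip (0,1) w=11 (creates cycle)
  Skip (1,2) w=11 (creates cycle)
MST weight = 15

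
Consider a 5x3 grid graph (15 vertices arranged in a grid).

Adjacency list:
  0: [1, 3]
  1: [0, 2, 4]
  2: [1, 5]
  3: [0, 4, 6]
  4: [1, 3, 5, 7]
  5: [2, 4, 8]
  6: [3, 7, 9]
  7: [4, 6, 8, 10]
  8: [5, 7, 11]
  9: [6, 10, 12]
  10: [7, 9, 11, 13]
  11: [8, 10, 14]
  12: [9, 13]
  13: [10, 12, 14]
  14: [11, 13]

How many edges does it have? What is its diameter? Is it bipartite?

A 5x3 grid has 12 vertical edges and 10 horizontal edges.
Total edges = 12 + 10 = 22.
Diameter = (5-1) + (3-1) = 6 (corner to opposite corner).
Grid graphs are bipartite (checkerboard coloring).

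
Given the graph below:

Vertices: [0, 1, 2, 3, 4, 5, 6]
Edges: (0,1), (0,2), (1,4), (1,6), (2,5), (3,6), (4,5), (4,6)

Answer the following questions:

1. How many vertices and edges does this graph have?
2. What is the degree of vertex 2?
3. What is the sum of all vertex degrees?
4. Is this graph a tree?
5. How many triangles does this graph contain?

Count: 7 vertices, 8 edges.
Vertex 2 has neighbors [0, 5], degree = 2.
Handshaking lemma: 2 * 8 = 16.
A tree on 7 vertices has 6 edges. This graph has 8 edges (2 extra). Not a tree.
Number of triangles = 1.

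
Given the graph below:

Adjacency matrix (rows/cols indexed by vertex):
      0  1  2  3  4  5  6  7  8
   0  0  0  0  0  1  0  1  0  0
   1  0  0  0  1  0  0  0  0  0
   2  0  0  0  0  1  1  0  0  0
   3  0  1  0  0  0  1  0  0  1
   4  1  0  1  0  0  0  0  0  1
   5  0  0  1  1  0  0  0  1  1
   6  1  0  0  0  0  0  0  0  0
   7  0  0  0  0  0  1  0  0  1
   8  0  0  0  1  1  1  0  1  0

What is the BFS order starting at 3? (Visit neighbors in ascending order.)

BFS from vertex 3 (neighbors processed in ascending order):
Visit order: 3, 1, 5, 8, 2, 7, 4, 0, 6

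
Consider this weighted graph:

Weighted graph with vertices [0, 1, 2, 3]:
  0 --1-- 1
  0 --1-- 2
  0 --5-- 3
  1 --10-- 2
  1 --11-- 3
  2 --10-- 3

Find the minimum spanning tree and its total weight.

Applying Kruskal's algorithm (sort edges by weight, add if no cycle):
  Add (0,1) w=1
  Add (0,2) w=1
  Add (0,3) w=5
  Skip (1,2) w=10 (creates cycle)
  Skip (2,3) w=10 (creates cycle)
  Skip (1,3) w=11 (creates cycle)
MST weight = 7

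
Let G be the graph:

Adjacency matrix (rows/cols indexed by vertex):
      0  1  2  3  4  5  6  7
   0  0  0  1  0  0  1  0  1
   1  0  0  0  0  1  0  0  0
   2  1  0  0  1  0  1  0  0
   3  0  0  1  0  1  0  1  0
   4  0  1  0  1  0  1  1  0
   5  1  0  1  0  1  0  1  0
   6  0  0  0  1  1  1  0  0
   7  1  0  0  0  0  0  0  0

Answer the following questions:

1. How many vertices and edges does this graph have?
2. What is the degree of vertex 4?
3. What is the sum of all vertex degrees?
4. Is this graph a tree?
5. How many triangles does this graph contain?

Count: 8 vertices, 11 edges.
Vertex 4 has neighbors [1, 3, 5, 6], degree = 4.
Handshaking lemma: 2 * 11 = 22.
A tree on 8 vertices has 7 edges. This graph has 11 edges (4 extra). Not a tree.
Number of triangles = 3.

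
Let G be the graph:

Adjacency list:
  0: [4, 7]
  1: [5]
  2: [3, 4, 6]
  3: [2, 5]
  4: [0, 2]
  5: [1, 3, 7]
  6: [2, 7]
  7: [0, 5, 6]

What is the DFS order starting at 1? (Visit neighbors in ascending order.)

DFS from vertex 1 (neighbors processed in ascending order):
Visit order: 1, 5, 3, 2, 4, 0, 7, 6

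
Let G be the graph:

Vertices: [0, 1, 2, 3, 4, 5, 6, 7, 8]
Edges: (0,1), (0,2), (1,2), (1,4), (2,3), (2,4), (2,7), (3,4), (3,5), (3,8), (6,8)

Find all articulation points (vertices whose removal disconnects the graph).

An articulation point is a vertex whose removal disconnects the graph.
Articulation points: [2, 3, 8]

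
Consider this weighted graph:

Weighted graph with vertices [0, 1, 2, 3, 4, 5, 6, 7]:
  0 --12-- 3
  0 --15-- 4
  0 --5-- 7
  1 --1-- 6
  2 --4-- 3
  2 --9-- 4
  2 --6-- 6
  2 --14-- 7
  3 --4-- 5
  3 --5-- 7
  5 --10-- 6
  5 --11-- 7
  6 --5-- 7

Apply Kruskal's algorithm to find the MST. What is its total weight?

Applying Kruskal's algorithm (sort edges by weight, add if no cycle):
  Add (1,6) w=1
  Add (2,3) w=4
  Add (3,5) w=4
  Add (0,7) w=5
  Add (3,7) w=5
  Add (6,7) w=5
  Skip (2,6) w=6 (creates cycle)
  Add (2,4) w=9
  Skip (5,6) w=10 (creates cycle)
  Skip (5,7) w=11 (creates cycle)
  Skip (0,3) w=12 (creates cycle)
  Skip (2,7) w=14 (creates cycle)
  Skip (0,4) w=15 (creates cycle)
MST weight = 33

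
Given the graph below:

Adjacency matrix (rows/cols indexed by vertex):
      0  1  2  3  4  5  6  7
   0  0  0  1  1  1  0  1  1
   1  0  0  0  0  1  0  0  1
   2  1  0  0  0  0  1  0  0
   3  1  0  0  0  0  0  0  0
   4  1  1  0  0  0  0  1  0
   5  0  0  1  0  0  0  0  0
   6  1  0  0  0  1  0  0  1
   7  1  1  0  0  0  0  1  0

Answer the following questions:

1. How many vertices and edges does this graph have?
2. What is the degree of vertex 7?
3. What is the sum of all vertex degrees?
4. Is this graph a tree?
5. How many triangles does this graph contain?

Count: 8 vertices, 10 edges.
Vertex 7 has neighbors [0, 1, 6], degree = 3.
Handshaking lemma: 2 * 10 = 20.
A tree on 8 vertices has 7 edges. This graph has 10 edges (3 extra). Not a tree.
Number of triangles = 2.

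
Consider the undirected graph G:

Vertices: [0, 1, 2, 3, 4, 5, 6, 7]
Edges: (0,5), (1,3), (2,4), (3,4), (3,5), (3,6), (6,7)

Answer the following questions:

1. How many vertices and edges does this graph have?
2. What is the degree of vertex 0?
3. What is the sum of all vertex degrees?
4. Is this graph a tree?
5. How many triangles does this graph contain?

Count: 8 vertices, 7 edges.
Vertex 0 has neighbors [5], degree = 1.
Handshaking lemma: 2 * 7 = 14.
A graph is a tree iff it is connected and has exactly n-1 edges. This graph is connected (all 8 vertices in one component) and has 8-1 = 7 edges. It is a tree.
Number of triangles = 0.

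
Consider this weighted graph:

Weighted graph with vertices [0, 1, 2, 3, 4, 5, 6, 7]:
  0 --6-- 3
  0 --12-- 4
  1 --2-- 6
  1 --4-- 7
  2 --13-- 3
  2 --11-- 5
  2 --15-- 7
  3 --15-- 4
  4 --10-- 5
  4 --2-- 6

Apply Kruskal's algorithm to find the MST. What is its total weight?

Applying Kruskal's algorithm (sort edges by weight, add if no cycle):
  Add (1,6) w=2
  Add (4,6) w=2
  Add (1,7) w=4
  Add (0,3) w=6
  Add (4,5) w=10
  Add (2,5) w=11
  Add (0,4) w=12
  Skip (2,3) w=13 (creates cycle)
  Skip (2,7) w=15 (creates cycle)
  Skip (3,4) w=15 (creates cycle)
MST weight = 47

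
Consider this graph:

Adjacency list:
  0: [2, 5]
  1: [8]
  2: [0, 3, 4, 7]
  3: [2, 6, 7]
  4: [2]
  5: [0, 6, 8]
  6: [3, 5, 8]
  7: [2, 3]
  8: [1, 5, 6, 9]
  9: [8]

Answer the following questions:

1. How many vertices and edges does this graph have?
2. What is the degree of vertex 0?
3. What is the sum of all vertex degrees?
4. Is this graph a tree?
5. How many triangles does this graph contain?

Count: 10 vertices, 12 edges.
Vertex 0 has neighbors [2, 5], degree = 2.
Handshaking lemma: 2 * 12 = 24.
A tree on 10 vertices has 9 edges. This graph has 12 edges (3 extra). Not a tree.
Number of triangles = 2.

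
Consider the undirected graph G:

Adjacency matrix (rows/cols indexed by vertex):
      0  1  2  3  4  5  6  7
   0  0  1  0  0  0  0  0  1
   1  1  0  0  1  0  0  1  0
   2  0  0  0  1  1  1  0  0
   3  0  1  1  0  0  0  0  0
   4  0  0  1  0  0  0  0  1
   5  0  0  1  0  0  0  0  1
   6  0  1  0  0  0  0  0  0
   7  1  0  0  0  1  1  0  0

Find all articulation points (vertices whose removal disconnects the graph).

An articulation point is a vertex whose removal disconnects the graph.
Articulation points: [1]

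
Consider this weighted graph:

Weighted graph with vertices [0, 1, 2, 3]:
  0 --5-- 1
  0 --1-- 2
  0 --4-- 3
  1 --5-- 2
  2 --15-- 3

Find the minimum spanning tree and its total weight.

Applying Kruskal's algorithm (sort edges by weight, add if no cycle):
  Add (0,2) w=1
  Add (0,3) w=4
  Add (0,1) w=5
  Skip (1,2) w=5 (creates cycle)
  Skip (2,3) w=15 (creates cycle)
MST weight = 10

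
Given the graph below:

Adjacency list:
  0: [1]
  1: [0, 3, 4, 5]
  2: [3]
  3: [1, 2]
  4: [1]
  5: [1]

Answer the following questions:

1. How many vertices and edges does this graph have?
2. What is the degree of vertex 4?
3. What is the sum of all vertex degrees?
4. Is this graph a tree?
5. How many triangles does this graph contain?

Count: 6 vertices, 5 edges.
Vertex 4 has neighbors [1], degree = 1.
Handshaking lemma: 2 * 5 = 10.
A graph is a tree iff it is connected and has exactly n-1 edges. This graph is connected (all 6 vertices in one component) and has 6-1 = 5 edges. It is a tree.
Number of triangles = 0.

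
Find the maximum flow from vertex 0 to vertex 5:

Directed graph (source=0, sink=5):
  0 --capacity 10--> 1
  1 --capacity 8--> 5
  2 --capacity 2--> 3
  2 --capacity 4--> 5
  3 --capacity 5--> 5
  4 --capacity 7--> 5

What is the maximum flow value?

Computing max flow:
  Flow on (0->1): 8/10
  Flow on (1->5): 8/8
Maximum flow = 8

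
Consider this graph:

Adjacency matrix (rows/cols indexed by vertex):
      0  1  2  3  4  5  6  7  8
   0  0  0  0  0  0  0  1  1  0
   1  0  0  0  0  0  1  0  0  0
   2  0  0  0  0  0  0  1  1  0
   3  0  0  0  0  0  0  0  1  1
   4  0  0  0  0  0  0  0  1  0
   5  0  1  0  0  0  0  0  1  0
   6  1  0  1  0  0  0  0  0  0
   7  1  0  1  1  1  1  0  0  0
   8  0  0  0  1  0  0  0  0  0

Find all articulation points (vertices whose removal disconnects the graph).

An articulation point is a vertex whose removal disconnects the graph.
Articulation points: [3, 5, 7]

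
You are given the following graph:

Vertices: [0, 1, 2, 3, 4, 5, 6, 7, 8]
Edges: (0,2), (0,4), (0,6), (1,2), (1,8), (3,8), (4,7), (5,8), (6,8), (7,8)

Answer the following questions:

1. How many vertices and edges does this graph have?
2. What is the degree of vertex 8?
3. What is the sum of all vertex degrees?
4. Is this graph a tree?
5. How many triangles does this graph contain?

Count: 9 vertices, 10 edges.
Vertex 8 has neighbors [1, 3, 5, 6, 7], degree = 5.
Handshaking lemma: 2 * 10 = 20.
A tree on 9 vertices has 8 edges. This graph has 10 edges (2 extra). Not a tree.
Number of triangles = 0.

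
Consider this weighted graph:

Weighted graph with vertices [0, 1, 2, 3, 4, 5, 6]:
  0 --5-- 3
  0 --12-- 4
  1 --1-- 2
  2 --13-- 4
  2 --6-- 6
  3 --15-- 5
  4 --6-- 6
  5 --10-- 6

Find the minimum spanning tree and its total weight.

Applying Kruskal's algorithm (sort edges by weight, add if no cycle):
  Add (1,2) w=1
  Add (0,3) w=5
  Add (2,6) w=6
  Add (4,6) w=6
  Add (5,6) w=10
  Add (0,4) w=12
  Skip (2,4) w=13 (creates cycle)
  Skip (3,5) w=15 (creates cycle)
MST weight = 40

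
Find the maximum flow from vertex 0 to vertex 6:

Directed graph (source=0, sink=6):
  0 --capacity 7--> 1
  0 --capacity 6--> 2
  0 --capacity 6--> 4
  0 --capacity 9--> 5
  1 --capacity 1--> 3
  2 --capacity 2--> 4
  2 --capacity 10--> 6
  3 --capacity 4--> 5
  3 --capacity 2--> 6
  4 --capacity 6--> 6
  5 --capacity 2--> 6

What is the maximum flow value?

Computing max flow:
  Flow on (0->1): 1/7
  Flow on (0->2): 6/6
  Flow on (0->4): 6/6
  Flow on (0->5): 2/9
  Flow on (1->3): 1/1
  Flow on (2->6): 6/10
  Flow on (3->6): 1/2
  Flow on (4->6): 6/6
  Flow on (5->6): 2/2
Maximum flow = 15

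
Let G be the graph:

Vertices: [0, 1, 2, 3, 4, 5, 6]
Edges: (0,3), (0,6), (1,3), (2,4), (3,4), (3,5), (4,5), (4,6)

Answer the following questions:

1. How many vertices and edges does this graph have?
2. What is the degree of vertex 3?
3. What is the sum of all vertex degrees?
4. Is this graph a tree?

Count: 7 vertices, 8 edges.
Vertex 3 has neighbors [0, 1, 4, 5], degree = 4.
Handshaking lemma: 2 * 8 = 16.
A tree on 7 vertices has 6 edges. This graph has 8 edges (2 extra). Not a tree.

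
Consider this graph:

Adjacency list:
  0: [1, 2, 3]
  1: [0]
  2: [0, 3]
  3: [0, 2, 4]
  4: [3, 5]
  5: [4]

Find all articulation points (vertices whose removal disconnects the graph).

An articulation point is a vertex whose removal disconnects the graph.
Articulation points: [0, 3, 4]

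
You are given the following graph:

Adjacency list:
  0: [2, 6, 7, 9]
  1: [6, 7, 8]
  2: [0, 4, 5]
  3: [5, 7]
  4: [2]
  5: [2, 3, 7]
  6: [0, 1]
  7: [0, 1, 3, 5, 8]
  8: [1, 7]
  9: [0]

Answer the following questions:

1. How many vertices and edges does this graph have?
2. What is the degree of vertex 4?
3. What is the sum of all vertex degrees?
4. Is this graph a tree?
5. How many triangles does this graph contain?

Count: 10 vertices, 13 edges.
Vertex 4 has neighbors [2], degree = 1.
Handshaking lemma: 2 * 13 = 26.
A tree on 10 vertices has 9 edges. This graph has 13 edges (4 extra). Not a tree.
Number of triangles = 2.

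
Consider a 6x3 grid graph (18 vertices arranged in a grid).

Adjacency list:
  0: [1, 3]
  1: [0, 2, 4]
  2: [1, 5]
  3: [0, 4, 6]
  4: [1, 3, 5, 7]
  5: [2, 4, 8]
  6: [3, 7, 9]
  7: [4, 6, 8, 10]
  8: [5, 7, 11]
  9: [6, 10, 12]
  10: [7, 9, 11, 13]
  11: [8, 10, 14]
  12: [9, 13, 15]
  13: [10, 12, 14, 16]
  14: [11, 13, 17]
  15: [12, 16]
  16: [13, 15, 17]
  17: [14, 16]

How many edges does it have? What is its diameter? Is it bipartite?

A 6x3 grid has 15 vertical edges and 12 horizontal edges.
Total edges = 15 + 12 = 27.
Diameter = (6-1) + (3-1) = 7 (corner to opposite corner).
Grid graphs are bipartite (checkerboard coloring).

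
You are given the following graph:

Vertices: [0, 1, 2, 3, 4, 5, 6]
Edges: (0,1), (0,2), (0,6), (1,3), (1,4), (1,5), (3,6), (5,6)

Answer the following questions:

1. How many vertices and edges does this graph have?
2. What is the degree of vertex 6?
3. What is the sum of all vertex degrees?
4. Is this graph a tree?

Count: 7 vertices, 8 edges.
Vertex 6 has neighbors [0, 3, 5], degree = 3.
Handshaking lemma: 2 * 8 = 16.
A tree on 7 vertices has 6 edges. This graph has 8 edges (2 extra). Not a tree.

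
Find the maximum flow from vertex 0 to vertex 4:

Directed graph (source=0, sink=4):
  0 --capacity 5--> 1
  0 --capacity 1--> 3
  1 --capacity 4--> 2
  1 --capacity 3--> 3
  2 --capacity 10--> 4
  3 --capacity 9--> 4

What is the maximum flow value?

Computing max flow:
  Flow on (0->1): 5/5
  Flow on (0->3): 1/1
  Flow on (1->2): 4/4
  Flow on (1->3): 1/3
  Flow on (2->4): 4/10
  Flow on (3->4): 2/9
Maximum flow = 6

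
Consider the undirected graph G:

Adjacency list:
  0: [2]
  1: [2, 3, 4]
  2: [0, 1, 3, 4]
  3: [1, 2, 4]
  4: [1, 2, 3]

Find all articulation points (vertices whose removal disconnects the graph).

An articulation point is a vertex whose removal disconnects the graph.
Articulation points: [2]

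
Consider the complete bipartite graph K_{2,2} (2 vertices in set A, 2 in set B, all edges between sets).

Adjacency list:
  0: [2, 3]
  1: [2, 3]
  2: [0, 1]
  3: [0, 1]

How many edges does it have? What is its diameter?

K_{2,2} has 2 * 2 = 4 edges.
Any vertex reaches any opposite-side vertex in 1 step; same-side vertices reach in 2 steps via any opposite-side vertex.
Diameter = 2.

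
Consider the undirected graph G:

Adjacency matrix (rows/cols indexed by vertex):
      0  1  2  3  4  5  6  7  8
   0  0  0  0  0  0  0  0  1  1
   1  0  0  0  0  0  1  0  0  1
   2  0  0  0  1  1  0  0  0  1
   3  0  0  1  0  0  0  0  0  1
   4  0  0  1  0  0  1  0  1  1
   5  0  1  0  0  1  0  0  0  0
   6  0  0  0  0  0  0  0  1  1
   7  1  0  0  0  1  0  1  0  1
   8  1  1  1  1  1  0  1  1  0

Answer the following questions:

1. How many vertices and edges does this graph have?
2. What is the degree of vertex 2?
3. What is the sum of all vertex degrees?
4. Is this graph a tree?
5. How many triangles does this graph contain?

Count: 9 vertices, 14 edges.
Vertex 2 has neighbors [3, 4, 8], degree = 3.
Handshaking lemma: 2 * 14 = 28.
A tree on 9 vertices has 8 edges. This graph has 14 edges (6 extra). Not a tree.
Number of triangles = 5.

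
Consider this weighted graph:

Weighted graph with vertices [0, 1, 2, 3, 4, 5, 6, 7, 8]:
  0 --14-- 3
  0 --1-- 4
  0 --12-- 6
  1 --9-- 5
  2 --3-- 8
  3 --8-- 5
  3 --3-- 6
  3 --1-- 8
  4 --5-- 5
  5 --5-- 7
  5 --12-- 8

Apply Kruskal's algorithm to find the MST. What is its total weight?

Applying Kruskal's algorithm (sort edges by weight, add if no cycle):
  Add (0,4) w=1
  Add (3,8) w=1
  Add (2,8) w=3
  Add (3,6) w=3
  Add (4,5) w=5
  Add (5,7) w=5
  Add (3,5) w=8
  Add (1,5) w=9
  Skip (0,6) w=12 (creates cycle)
  Skip (5,8) w=12 (creates cycle)
  Skip (0,3) w=14 (creates cycle)
MST weight = 35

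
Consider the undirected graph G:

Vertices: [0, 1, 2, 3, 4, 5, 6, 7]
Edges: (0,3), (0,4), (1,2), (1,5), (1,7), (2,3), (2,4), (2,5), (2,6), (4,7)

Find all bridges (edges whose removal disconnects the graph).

A bridge is an edge whose removal increases the number of connected components.
Bridges found: (2,6)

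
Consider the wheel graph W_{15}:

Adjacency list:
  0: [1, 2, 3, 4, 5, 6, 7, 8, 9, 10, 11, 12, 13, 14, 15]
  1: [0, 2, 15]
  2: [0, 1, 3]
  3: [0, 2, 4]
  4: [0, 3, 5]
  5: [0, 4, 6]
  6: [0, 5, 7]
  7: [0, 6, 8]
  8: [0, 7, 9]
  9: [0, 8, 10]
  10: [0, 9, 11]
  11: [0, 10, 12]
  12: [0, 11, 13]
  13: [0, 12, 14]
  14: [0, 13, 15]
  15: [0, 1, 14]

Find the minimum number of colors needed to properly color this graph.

W_{15} = C_{15} plus a hub adjacent to every cycle vertex.
The outer cycle needs 3 colors (odd cycle); the hub is adjacent to all of them so needs a fresh color.
Chromatic number = 3 + 1 = 4.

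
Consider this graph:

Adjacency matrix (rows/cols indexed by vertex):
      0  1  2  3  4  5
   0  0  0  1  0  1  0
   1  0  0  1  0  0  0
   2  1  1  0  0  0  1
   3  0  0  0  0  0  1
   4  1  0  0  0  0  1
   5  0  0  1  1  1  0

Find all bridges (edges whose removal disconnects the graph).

A bridge is an edge whose removal increases the number of connected components.
Bridges found: (1,2), (3,5)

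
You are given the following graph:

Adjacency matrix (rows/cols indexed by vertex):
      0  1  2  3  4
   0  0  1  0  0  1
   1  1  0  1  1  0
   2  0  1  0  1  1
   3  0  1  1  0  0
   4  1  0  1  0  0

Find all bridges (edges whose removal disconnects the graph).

No bridges found. The graph is 2-edge-connected (no single edge removal disconnects it).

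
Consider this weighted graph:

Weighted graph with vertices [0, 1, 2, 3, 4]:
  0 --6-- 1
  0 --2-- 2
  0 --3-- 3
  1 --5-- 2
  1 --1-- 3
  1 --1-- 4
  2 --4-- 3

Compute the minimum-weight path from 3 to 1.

Using Dijkstra's algorithm from vertex 3:
Shortest path: 3 -> 1
Total weight: 1 = 1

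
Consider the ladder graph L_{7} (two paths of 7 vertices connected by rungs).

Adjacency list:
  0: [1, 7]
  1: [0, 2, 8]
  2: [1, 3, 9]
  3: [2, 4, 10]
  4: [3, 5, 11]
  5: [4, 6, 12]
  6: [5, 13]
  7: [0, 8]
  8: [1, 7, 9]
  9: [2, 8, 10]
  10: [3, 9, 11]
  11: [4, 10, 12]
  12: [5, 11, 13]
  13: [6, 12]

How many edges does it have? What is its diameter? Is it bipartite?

Ladder graph L_{7}: 7 rungs + 2 * (7-1) path edges = 7 + 12 = 19 edges.
Diameter = 7.
Ladder graphs are bipartite (alternating coloring along each path).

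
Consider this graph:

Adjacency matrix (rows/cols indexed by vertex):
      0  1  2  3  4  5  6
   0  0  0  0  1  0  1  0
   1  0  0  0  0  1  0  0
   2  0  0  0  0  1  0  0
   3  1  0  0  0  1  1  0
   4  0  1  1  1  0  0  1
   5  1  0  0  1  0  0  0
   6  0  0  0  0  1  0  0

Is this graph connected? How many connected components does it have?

Checking connectivity: the graph has 1 connected component(s).
All vertices are reachable from each other. The graph IS connected.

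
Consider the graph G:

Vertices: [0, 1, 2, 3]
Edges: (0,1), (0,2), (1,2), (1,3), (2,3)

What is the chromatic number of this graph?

The graph has a maximum clique of size 3 (lower bound on chromatic number).
A valid 3-coloring: {0: 2, 1: 0, 2: 1, 3: 2}.
Chromatic number = 3.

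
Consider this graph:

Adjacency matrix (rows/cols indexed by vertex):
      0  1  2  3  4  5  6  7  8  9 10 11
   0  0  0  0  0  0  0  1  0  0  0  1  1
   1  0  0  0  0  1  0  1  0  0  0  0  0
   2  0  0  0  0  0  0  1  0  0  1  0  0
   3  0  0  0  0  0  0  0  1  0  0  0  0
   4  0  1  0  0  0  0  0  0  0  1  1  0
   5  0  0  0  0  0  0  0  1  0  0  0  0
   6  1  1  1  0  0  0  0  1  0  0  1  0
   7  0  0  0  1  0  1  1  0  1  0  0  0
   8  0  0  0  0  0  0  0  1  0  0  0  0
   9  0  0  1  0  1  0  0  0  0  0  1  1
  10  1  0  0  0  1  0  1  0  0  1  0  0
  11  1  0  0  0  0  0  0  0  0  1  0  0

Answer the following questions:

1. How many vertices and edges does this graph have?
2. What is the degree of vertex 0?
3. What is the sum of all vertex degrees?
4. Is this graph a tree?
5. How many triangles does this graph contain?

Count: 12 vertices, 16 edges.
Vertex 0 has neighbors [6, 10, 11], degree = 3.
Handshaking lemma: 2 * 16 = 32.
A tree on 12 vertices has 11 edges. This graph has 16 edges (5 extra). Not a tree.
Number of triangles = 2.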